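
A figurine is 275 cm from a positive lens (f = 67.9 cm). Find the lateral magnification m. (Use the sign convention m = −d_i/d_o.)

m = -0.328

1/d_i = 1/f − 1/d_o = 1/(67.90) − 1/(275) = 0.01109, so d_i = 90.16 cm.
m = −d_i/d_o = −(90.16)/(275) = -0.328.
The image is real, inverted and reduced, on the far side of the lens.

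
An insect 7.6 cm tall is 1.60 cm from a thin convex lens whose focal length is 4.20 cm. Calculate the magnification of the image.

m = +1.62

1/d_i = 1/f − 1/d_o = 1/(4.200) − 1/(1.60) = -0.3869, so d_i = -2.585 cm.
m = −d_i/d_o = −(-2.585)/(1.60) = +1.62.
The image is virtual, upright and enlarged, on the same side as the object.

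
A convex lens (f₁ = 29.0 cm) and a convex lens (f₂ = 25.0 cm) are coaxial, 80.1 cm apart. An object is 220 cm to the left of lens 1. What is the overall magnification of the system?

Lens 1: 1/d_i1 = 1/(29.0) − 1/(220) = 0.02994, so d_i1 = 33.40 cm; m₁ = −d_i1/d_o1 = -0.1518.
d_o2 = 80.1 − (33.40) = 46.70 cm.
Lens 2: 1/d_i2 = 1/(25.0) − 1/(46.70) = 0.01859, so d_i2 = 53.80 cm; m₂ = −d_i2/d_o2 = -1.152.
m = m₁·m₂ = (-0.1518)(-1.152) = +0.175.

m = +0.175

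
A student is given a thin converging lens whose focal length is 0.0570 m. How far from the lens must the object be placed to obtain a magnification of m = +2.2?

m = −d_i/d_o ⇒ d_i = −m·d_o.
1/f = 1/d_o + 1/d_i = 1/d_o − 1/(m·d_o) = (1 − 1/m)/d_o, so d_o = f(1 − 1/m) = (0.05700)(1 − 1/(+2.2)) = 0.0311 m.

0.0311 m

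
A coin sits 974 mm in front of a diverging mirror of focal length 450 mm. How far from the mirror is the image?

For a diverging mirror, f = -450 mm.
Mirror equation: 1/s_i = 1/f − 1/s_o = 1/(-450.0) − 1/(974) = -0.002222 − 0.001027 = -0.003249, so s_i = -308 mm.
The image is virtual, upright and reduced, behind the mirror.

308 mm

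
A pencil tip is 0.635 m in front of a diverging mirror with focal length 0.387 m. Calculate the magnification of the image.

m = +0.379

For a diverging mirror, f = -0.387 m.
1/d_i = 1/f − 1/d_o = 1/(-0.3870) − 1/(0.635) = -4.159, so d_i = -0.2405 m.
m = −d_i/d_o = −(-0.2405)/(0.635) = +0.379.
The image is virtual, upright and reduced, behind the mirror.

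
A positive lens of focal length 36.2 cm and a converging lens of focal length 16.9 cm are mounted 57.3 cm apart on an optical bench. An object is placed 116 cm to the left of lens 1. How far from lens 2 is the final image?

6.47 cm

Lens 1: 1/d_i1 = 1/f₁ − 1/d_o1 = 1/(36.2) − 1/(116) = 0.01900, so d_i1 = 52.62 cm.
The intermediate image is 52.62 cm to the right of lens 1, which is 57.3 − (52.62) = 4.680 cm to the left of lens 2, so d_o2 = +4.680 cm.
Lens 2: 1/d_i2 = 1/f₂ − 1/d_o2 = 1/(16.9) − 1/(4.680) = -0.1545, so d_i2 = -6.47 cm.
The final image is virtual, 6.47 cm to the left of lens 2 (overall magnification ≈ -0.63).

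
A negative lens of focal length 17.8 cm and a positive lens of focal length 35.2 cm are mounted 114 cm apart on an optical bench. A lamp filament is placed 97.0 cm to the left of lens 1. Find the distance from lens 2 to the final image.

Lens 1 is diverging, so f₁ = −17.8 cm.
Lens 1: 1/d_i1 = 1/f₁ − 1/d_o1 = 1/(-17.8) − 1/(97.0) = -0.06649, so d_i1 = -15.04 cm.
The intermediate image is 15.04 cm to the left of lens 1 (virtual), which is 114 − (-15.04) = 129.0 cm to the left of lens 2, so d_o2 = +129.0 cm.
Lens 2: 1/d_i2 = 1/f₂ − 1/d_o2 = 1/(35.2) − 1/(129.0) = 0.02066, so d_i2 = 48.4 cm.
The final image is real, 48.4 cm to the right of lens 2 (overall magnification ≈ -0.058).

48.4 cm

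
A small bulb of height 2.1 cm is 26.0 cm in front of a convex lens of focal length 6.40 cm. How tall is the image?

0.686 cm

1/d_i = 1/f − 1/d_o = 1/(6.400) − 1/(26.0) = 0.1178, so d_i = 8.490 cm.
m = −d_i/d_o = -0.3265.
|h_i| = |m|·h_o = 0.3265 × 2.1 = 0.686 cm. The image is real, inverted and reduced, on the far side of the lens.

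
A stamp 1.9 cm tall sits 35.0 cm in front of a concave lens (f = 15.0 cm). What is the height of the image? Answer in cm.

0.570 cm

For a concave lens, f = -15.0 cm.
1/d_i = 1/f − 1/d_o = 1/(-15.00) − 1/(35.0) = -0.09524, so d_i = -10.50 cm.
m = −d_i/d_o = +0.3000.
|h_i| = |m|·h_o = 0.3000 × 1.9 = 0.570 cm. The image is virtual, upright and reduced, on the same side as the object.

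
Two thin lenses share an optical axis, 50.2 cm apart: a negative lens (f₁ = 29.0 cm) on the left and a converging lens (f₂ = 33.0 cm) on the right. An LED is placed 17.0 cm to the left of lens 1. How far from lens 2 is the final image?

72.0 cm

Lens 1 is diverging, so f₁ = −29.0 cm.
Lens 1: 1/d_i1 = 1/f₁ − 1/d_o1 = 1/(-29.0) − 1/(17.0) = -0.09331, so d_i1 = -10.72 cm.
The intermediate image is 10.72 cm to the left of lens 1 (virtual), which is 50.2 − (-10.72) = 60.92 cm to the left of lens 2, so d_o2 = +60.92 cm.
Lens 2: 1/d_i2 = 1/f₂ − 1/d_o2 = 1/(33.0) − 1/(60.92) = 0.01389, so d_i2 = 72.0 cm.
The final image is real, 72.0 cm to the right of lens 2 (overall magnification ≈ -0.75).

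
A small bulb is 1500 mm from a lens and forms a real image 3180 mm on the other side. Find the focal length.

f = 1020 mm (converging)

Real image ⇒ d_i = +3180 mm.
1/f = 1/d_o + 1/d_i = 1/(1500) + 1/(3180) = 0.0009811, so f = 1020 mm.
Since f is positive, the lens is converging.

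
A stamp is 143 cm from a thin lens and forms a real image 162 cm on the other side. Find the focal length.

f = 76.0 cm (converging)

Real image ⇒ d_i = +162 cm.
1/f = 1/d_o + 1/d_i = 1/(143) + 1/(162) = 0.01317, so f = 76.0 cm.
Since f is positive, the thin lens is converging.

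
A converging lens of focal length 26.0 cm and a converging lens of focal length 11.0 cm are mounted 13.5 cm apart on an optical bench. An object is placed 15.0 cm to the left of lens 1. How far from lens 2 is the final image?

14.2 cm

Lens 1: 1/d_i1 = 1/f₁ − 1/d_o1 = 1/(26.0) − 1/(15.0) = -0.02821, so d_i1 = -35.45 cm.
The intermediate image is 35.45 cm to the left of lens 1 (virtual), which is 13.5 − (-35.45) = 48.95 cm to the left of lens 2, so d_o2 = +48.95 cm.
Lens 2: 1/d_i2 = 1/f₂ − 1/d_o2 = 1/(11.0) − 1/(48.95) = 0.07048, so d_i2 = 14.2 cm.
The final image is real, 14.2 cm to the right of lens 2 (overall magnification ≈ -0.69).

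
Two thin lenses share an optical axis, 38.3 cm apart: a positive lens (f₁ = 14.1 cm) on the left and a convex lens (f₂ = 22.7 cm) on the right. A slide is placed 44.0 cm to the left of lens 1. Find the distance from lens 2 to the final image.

77.4 cm

Lens 1: 1/d_i1 = 1/f₁ − 1/d_o1 = 1/(14.1) − 1/(44.0) = 0.04819, so d_i1 = 20.75 cm.
The intermediate image is 20.75 cm to the right of lens 1, which is 38.3 − (20.75) = 17.55 cm to the left of lens 2, so d_o2 = +17.55 cm.
Lens 2: 1/d_i2 = 1/f₂ − 1/d_o2 = 1/(22.7) − 1/(17.55) = -0.01293, so d_i2 = -77.4 cm.
The final image is virtual, 77.4 cm to the left of lens 2 (overall magnification ≈ -2.1).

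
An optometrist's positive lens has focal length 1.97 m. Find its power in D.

P = 1/f = 1/(1.97 m) = +0.508 D.

P = +0.508 D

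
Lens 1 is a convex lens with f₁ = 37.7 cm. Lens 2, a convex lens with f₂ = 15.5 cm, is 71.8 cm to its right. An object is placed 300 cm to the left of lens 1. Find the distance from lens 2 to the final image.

33.7 cm

Lens 1: 1/d_i1 = 1/f₁ − 1/d_o1 = 1/(37.7) − 1/(300) = 0.02319, so d_i1 = 43.12 cm.
The intermediate image is 43.12 cm to the right of lens 1, which is 71.8 − (43.12) = 28.68 cm to the left of lens 2, so d_o2 = +28.68 cm.
Lens 2: 1/d_i2 = 1/f₂ − 1/d_o2 = 1/(15.5) − 1/(28.68) = 0.02965, so d_i2 = 33.7 cm.
The final image is real, 33.7 cm to the right of lens 2 (overall magnification ≈ 0.17).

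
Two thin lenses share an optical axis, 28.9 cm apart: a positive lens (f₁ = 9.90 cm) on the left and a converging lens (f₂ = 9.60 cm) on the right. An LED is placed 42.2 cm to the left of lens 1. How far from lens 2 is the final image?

24.1 cm

Lens 1: 1/d_i1 = 1/f₁ − 1/d_o1 = 1/(9.90) − 1/(42.2) = 0.07731, so d_i1 = 12.93 cm.
The intermediate image is 12.93 cm to the right of lens 1, which is 28.9 − (12.93) = 15.97 cm to the left of lens 2, so d_o2 = +15.97 cm.
Lens 2: 1/d_i2 = 1/f₂ − 1/d_o2 = 1/(9.60) − 1/(15.97) = 0.04155, so d_i2 = 24.1 cm.
The final image is real, 24.1 cm to the right of lens 2 (overall magnification ≈ 0.46).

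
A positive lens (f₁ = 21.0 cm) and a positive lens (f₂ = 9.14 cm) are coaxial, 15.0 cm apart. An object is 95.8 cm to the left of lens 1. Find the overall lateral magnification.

Lens 1: 1/d_i1 = 1/(21.0) − 1/(95.8) = 0.03718, so d_i1 = 26.90 cm; m₁ = −d_i1/d_o1 = -0.2808.
d_o2 = 15.0 − (26.90) = -11.90 cm (virtual object).
Lens 2: 1/d_i2 = 1/(9.14) − 1/(-11.90) = 0.1934, so d_i2 = 5.169 cm; m₂ = −d_i2/d_o2 = +0.4344.
m = m₁·m₂ = (-0.2808)(+0.4344) = -0.122.

m = -0.122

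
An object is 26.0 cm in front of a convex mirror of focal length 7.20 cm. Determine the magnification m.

For a convex mirror, f = -7.20 cm.
1/d_i = 1/f − 1/d_o = 1/(-7.200) − 1/(26.0) = -0.1774, so d_i = -5.639 cm.
m = −d_i/d_o = −(-5.639)/(26.0) = +0.217.
The image is virtual, upright and reduced, behind the mirror.

m = +0.217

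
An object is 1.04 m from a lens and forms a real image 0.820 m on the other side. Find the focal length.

f = 0.458 m (converging)

Real image ⇒ d_i = +0.820 m.
1/f = 1/d_o + 1/d_i = 1/(1.04) + 1/(0.820) = 2.181, so f = 0.458 m.
Since f is positive, the lens is converging.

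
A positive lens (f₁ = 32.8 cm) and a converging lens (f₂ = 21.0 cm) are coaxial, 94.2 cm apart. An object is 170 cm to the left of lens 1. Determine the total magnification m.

m = +0.154

Lens 1: 1/d_i1 = 1/(32.8) − 1/(170) = 0.02461, so d_i1 = 40.64 cm; m₁ = −d_i1/d_o1 = -0.2391.
d_o2 = 94.2 − (40.64) = 53.56 cm.
Lens 2: 1/d_i2 = 1/(21.0) − 1/(53.56) = 0.02895, so d_i2 = 34.54 cm; m₂ = −d_i2/d_o2 = -0.6450.
m = m₁·m₂ = (-0.2391)(-0.6450) = +0.154.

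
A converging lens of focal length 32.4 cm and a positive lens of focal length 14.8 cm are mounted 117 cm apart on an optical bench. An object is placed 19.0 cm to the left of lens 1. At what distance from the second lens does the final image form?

Lens 1: 1/d_i1 = 1/f₁ − 1/d_o1 = 1/(32.4) − 1/(19.0) = -0.02177, so d_i1 = -45.94 cm.
The intermediate image is 45.94 cm to the left of lens 1 (virtual), which is 117 − (-45.94) = 162.9 cm to the left of lens 2, so d_o2 = +162.9 cm.
Lens 2: 1/d_i2 = 1/f₂ − 1/d_o2 = 1/(14.8) − 1/(162.9) = 0.06143, so d_i2 = 16.3 cm.
The final image is real, 16.3 cm to the right of lens 2 (overall magnification ≈ -0.24).

16.3 cm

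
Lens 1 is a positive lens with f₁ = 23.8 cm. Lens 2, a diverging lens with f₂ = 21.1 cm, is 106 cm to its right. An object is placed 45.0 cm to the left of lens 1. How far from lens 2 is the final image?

15.3 cm

Lens 1: 1/d_i1 = 1/f₁ − 1/d_o1 = 1/(23.8) − 1/(45.0) = 0.01979, so d_i1 = 50.52 cm.
The intermediate image is 50.52 cm to the right of lens 1, which is 106 − (50.52) = 55.48 cm to the left of lens 2, so d_o2 = +55.48 cm.
Lens 2 is diverging, so f₂ = −21.1 cm.
Lens 2: 1/d_i2 = 1/f₂ − 1/d_o2 = 1/(-21.1) − 1/(55.48) = -0.06542, so d_i2 = -15.3 cm.
The final image is virtual, 15.3 cm to the left of lens 2 (overall magnification ≈ -0.31).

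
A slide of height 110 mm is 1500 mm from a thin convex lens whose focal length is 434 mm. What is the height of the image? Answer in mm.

1/d_i = 1/f − 1/d_o = 1/(434.0) − 1/(1500) = 0.001637, so d_i = 610.7 mm.
m = −d_i/d_o = -0.4071.
|h_i| = |m|·h_o = 0.4071 × 110 = 44.8 mm. The image is real, inverted and reduced, on the far side of the lens.

44.8 mm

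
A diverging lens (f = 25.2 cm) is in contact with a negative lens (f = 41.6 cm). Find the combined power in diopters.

P = -6.37 D

P₁ = 1/f₁ = 1/(-0.252 m) = -3.968 D; P₂ = 1/f₂ = 1/(-0.416 m) = -2.404 D.
For thin lenses in contact, P = P₁ + P₂ = (-3.968) + (-2.404) = -6.37 D.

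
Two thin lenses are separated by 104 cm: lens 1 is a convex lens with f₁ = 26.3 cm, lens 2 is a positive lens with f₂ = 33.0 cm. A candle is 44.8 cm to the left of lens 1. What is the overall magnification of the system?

m = +6.42

Lens 1: 1/d_i1 = 1/(26.3) − 1/(44.8) = 0.01570, so d_i1 = 63.69 cm; m₁ = −d_i1/d_o1 = -1.422.
d_o2 = 104 − (63.69) = 40.31 cm.
Lens 2: 1/d_i2 = 1/(33.0) − 1/(40.31) = 0.005495, so d_i2 = 182.0 cm; m₂ = −d_i2/d_o2 = -4.514.
m = m₁·m₂ = (-1.422)(-4.514) = +6.42.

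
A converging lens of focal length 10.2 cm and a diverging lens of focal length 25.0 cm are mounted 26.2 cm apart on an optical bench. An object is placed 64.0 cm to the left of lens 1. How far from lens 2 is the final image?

9.00 cm

Lens 1: 1/d_i1 = 1/f₁ − 1/d_o1 = 1/(10.2) − 1/(64.0) = 0.08241, so d_i1 = 12.13 cm.
The intermediate image is 12.13 cm to the right of lens 1, which is 26.2 − (12.13) = 14.07 cm to the left of lens 2, so d_o2 = +14.07 cm.
Lens 2 is diverging, so f₂ = −25.0 cm.
Lens 2: 1/d_i2 = 1/f₂ − 1/d_o2 = 1/(-25.0) − 1/(14.07) = -0.1111, so d_i2 = -9.00 cm.
The final image is virtual, 9.00 cm to the left of lens 2 (overall magnification ≈ -0.12).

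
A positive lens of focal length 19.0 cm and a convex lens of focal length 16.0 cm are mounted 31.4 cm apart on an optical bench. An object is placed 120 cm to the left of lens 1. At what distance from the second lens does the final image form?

19.7 cm

Lens 1: 1/d_i1 = 1/f₁ − 1/d_o1 = 1/(19.0) − 1/(120) = 0.04430, so d_i1 = 22.57 cm.
The intermediate image is 22.57 cm to the right of lens 1, which is 31.4 − (22.57) = 8.830 cm to the left of lens 2, so d_o2 = +8.830 cm.
Lens 2: 1/d_i2 = 1/f₂ − 1/d_o2 = 1/(16.0) − 1/(8.830) = -0.05075, so d_i2 = -19.7 cm.
The final image is virtual, 19.7 cm to the left of lens 2 (overall magnification ≈ -0.42).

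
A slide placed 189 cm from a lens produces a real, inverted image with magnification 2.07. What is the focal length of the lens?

m = −d_i/d_o ⇒ d_i = −m·d_o = −(-2.07)·(189) = 391.2 cm.
1/f = 1/d_o + 1/d_i = 1/(189) + 1/(391.2) = 0.007847, so f = 127 cm.
Since f is positive, the lens is converging.

f = 127 cm (converging)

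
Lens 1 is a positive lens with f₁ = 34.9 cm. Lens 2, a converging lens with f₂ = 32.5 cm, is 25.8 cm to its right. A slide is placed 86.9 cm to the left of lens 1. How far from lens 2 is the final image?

16.3 cm

Lens 1: 1/d_i1 = 1/f₁ − 1/d_o1 = 1/(34.9) − 1/(86.9) = 0.01715, so d_i1 = 58.32 cm.
The intermediate image is 58.32 cm to the right of lens 1, which lies 32.52 cm to the right of lens 2 — a virtual object — so d_o2 = −32.52 cm.
Lens 2: 1/d_i2 = 1/f₂ − 1/d_o2 = 1/(32.5) − 1/(-32.52) = 0.06152, so d_i2 = 16.3 cm.
The final image is real, 16.3 cm to the right of lens 2 (overall magnification ≈ -0.34).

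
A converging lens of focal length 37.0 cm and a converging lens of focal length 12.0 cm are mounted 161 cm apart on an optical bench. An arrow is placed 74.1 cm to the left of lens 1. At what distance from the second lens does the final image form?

Lens 1: 1/d_i1 = 1/f₁ − 1/d_o1 = 1/(37.0) − 1/(74.1) = 0.01353, so d_i1 = 73.90 cm.
The intermediate image is 73.90 cm to the right of lens 1, which is 161 − (73.90) = 87.10 cm to the left of lens 2, so d_o2 = +87.10 cm.
Lens 2: 1/d_i2 = 1/f₂ − 1/d_o2 = 1/(12.0) − 1/(87.10) = 0.07185, so d_i2 = 13.9 cm.
The final image is real, 13.9 cm to the right of lens 2 (overall magnification ≈ 0.16).

13.9 cm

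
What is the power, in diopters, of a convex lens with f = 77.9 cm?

f = 77.9 cm = 0.779 m.
P = 1/f = 1/(0.779 m) = +1.28 D.

P = +1.28 D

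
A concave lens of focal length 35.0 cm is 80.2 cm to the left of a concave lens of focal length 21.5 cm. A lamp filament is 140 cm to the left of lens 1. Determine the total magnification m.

m = +0.0332

f₁ = −35.0 cm (diverging).
Lens 1: 1/d_i1 = 1/(-35.0) − 1/(140) = -0.03571, so d_i1 = -28.00 cm; m₁ = −d_i1/d_o1 = +0.2000.
d_o2 = 80.2 − (-28.00) = 108.2 cm.
f₂ = −21.5 cm (diverging).
Lens 2: 1/d_i2 = 1/(-21.5) − 1/(108.2) = -0.05575, so d_i2 = -17.94 cm; m₂ = −d_i2/d_o2 = +0.1658.
m = m₁·m₂ = (+0.2000)(+0.1658) = +0.0332.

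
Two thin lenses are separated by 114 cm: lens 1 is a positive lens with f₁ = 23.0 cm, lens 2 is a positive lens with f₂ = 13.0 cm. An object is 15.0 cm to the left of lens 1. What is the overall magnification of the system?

Lens 1: 1/d_i1 = 1/(23.0) − 1/(15.0) = -0.02319, so d_i1 = -43.12 cm; m₁ = −d_i1/d_o1 = +2.875.
d_o2 = 114 − (-43.12) = 157.1 cm.
Lens 2: 1/d_i2 = 1/(13.0) − 1/(157.1) = 0.07056, so d_i2 = 14.17 cm; m₂ = −d_i2/d_o2 = -0.09022.
m = m₁·m₂ = (+2.875)(-0.09022) = -0.259.

m = -0.259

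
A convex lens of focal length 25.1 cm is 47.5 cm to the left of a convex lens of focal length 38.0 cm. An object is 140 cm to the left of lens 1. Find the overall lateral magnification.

Lens 1: 1/d_i1 = 1/(25.1) − 1/(140) = 0.03270, so d_i1 = 30.58 cm; m₁ = −d_i1/d_o1 = -0.2184.
d_o2 = 47.5 − (30.58) = 16.92 cm.
Lens 2: 1/d_i2 = 1/(38.0) − 1/(16.92) = -0.03279, so d_i2 = -30.50 cm; m₂ = −d_i2/d_o2 = +1.803.
m = m₁·m₂ = (-0.2184)(+1.803) = -0.394.

m = -0.394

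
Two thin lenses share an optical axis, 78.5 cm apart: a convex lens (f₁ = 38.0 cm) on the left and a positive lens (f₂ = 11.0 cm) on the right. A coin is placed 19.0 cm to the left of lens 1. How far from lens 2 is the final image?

Lens 1: 1/d_i1 = 1/f₁ − 1/d_o1 = 1/(38.0) − 1/(19.0) = -0.02632, so d_i1 = -38.00 cm.
The intermediate image is 38.00 cm to the left of lens 1 (virtual), which is 78.5 − (-38.00) = 116.5 cm to the left of lens 2, so d_o2 = +116.5 cm.
Lens 2: 1/d_i2 = 1/f₂ − 1/d_o2 = 1/(11.0) − 1/(116.5) = 0.08233, so d_i2 = 12.1 cm.
The final image is real, 12.1 cm to the right of lens 2 (overall magnification ≈ -0.21).

12.1 cm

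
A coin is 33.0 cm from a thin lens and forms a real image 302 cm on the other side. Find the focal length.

f = 29.7 cm (converging)

Real image ⇒ d_i = +302 cm.
1/f = 1/d_o + 1/d_i = 1/(33.0) + 1/(302) = 0.03361, so f = 29.7 cm.
Since f is positive, the thin lens is converging.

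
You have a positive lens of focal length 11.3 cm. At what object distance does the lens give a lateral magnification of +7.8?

9.85 cm

m = −d_i/d_o ⇒ d_i = −m·d_o.
1/f = 1/d_o + 1/d_i = 1/d_o − 1/(m·d_o) = (1 − 1/m)/d_o, so d_o = f(1 − 1/m) = (11.30)(1 − 1/(+7.8)) = 9.85 cm.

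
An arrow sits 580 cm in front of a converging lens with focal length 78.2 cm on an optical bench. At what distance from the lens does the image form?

90.4 cm

Lens equation: 1/q = 1/f − 1/p = 1/(78.20) − 1/(580) = 0.01279 − 0.001724 = 0.01106, so q = 90.4 cm.
The image is real, inverted and reduced, on the far side of the lens.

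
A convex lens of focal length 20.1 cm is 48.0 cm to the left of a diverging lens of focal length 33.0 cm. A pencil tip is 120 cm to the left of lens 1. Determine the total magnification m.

Lens 1: 1/d_i1 = 1/(20.1) − 1/(120) = 0.04142, so d_i1 = 24.14 cm; m₁ = −d_i1/d_o1 = -0.2012.
d_o2 = 48.0 − (24.14) = 23.86 cm.
f₂ = −33.0 cm (diverging).
Lens 2: 1/d_i2 = 1/(-33.0) − 1/(23.86) = -0.07221, so d_i2 = -13.85 cm; m₂ = −d_i2/d_o2 = +0.5804.
m = m₁·m₂ = (-0.2012)(+0.5804) = -0.117.

m = -0.117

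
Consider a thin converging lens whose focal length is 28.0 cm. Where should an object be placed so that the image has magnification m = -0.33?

m = −d_i/d_o ⇒ d_i = −m·d_o.
1/f = 1/d_o + 1/d_i = 1/d_o − 1/(m·d_o) = (1 − 1/m)/d_o, so d_o = f(1 − 1/m) = (28.00)(1 − 1/(-0.33)) = 113 cm.

113 cm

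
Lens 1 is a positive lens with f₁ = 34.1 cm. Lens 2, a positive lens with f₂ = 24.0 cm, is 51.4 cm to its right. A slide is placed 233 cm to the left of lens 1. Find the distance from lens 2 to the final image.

21.9 cm

Lens 1: 1/d_i1 = 1/f₁ − 1/d_o1 = 1/(34.1) − 1/(233) = 0.02503, so d_i1 = 39.95 cm.
The intermediate image is 39.95 cm to the right of lens 1, which is 51.4 − (39.95) = 11.45 cm to the left of lens 2, so d_o2 = +11.45 cm.
Lens 2: 1/d_i2 = 1/f₂ − 1/d_o2 = 1/(24.0) − 1/(11.45) = -0.04567, so d_i2 = -21.9 cm.
The final image is virtual, 21.9 cm to the left of lens 2 (overall magnification ≈ -0.33).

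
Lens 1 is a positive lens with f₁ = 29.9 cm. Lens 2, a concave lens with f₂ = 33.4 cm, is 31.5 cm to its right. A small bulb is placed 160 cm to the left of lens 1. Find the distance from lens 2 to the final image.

Lens 1: 1/d_i1 = 1/f₁ − 1/d_o1 = 1/(29.9) − 1/(160) = 0.02719, so d_i1 = 36.77 cm.
The intermediate image is 36.77 cm to the right of lens 1, which lies 5.270 cm to the right of lens 2 — a virtual object — so d_o2 = −5.270 cm.
Lens 2 is diverging, so f₂ = −33.4 cm.
Lens 2: 1/d_i2 = 1/f₂ − 1/d_o2 = 1/(-33.4) − 1/(-5.270) = 0.1598, so d_i2 = 6.26 cm.
The final image is real, 6.26 cm to the right of lens 2 (overall magnification ≈ -0.27).

6.26 cm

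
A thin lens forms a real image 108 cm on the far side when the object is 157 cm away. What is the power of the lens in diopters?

P = +1.56 D

d_i = +108 cm.
1/f = 1/d_o + 1/d_i = 1/(157) + 1/(108) = 0.01563 cm⁻¹.
f = 63.98 cm = 0.6398 m, so P = 1/f = +1.56 D.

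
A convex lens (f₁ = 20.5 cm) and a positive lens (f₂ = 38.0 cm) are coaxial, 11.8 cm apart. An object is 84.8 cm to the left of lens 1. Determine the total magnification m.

m = -0.228

Lens 1: 1/d_i1 = 1/(20.5) − 1/(84.8) = 0.03699, so d_i1 = 27.04 cm; m₁ = −d_i1/d_o1 = -0.3189.
d_o2 = 11.8 − (27.04) = -15.24 cm (virtual object).
Lens 2: 1/d_i2 = 1/(38.0) − 1/(-15.24) = 0.09193, so d_i2 = 10.88 cm; m₂ = −d_i2/d_o2 = +0.7137.
m = m₁·m₂ = (-0.3189)(+0.7137) = -0.228.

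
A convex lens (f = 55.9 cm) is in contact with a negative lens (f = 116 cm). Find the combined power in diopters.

P₁ = 1/f₁ = 1/(0.559 m) = +1.789 D; P₂ = 1/f₂ = 1/(-1.16 m) = -0.8621 D.
For thin lenses in contact, P = P₁ + P₂ = (+1.789) + (-0.8621) = +0.927 D.

P = +0.927 D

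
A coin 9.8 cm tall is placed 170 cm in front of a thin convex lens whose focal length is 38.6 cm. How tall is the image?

2.88 cm

1/d_i = 1/f − 1/d_o = 1/(38.60) − 1/(170) = 0.02002, so d_i = 49.94 cm.
m = −d_i/d_o = -0.2938.
|h_i| = |m|·h_o = 0.2938 × 9.8 = 2.88 cm. The image is real, inverted and reduced, on the far side of the lens.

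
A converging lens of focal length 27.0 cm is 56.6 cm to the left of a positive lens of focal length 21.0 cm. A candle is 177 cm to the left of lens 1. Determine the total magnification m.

m = +1.01

Lens 1: 1/d_i1 = 1/(27.0) − 1/(177) = 0.03139, so d_i1 = 31.86 cm; m₁ = −d_i1/d_o1 = -0.1800.
d_o2 = 56.6 − (31.86) = 24.74 cm.
Lens 2: 1/d_i2 = 1/(21.0) − 1/(24.74) = 0.007199, so d_i2 = 138.9 cm; m₂ = −d_i2/d_o2 = -5.615.
m = m₁·m₂ = (-0.1800)(-5.615) = +1.01.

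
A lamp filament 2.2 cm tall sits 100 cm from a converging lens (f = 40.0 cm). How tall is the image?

1/d_i = 1/f − 1/d_o = 1/(40.00) − 1/(100) = 0.01500, so d_i = 66.67 cm.
m = −d_i/d_o = -0.6667.
|h_i| = |m|·h_o = 0.6667 × 2.2 = 1.47 cm. The image is real, inverted and reduced, on the far side of the lens.

1.47 cm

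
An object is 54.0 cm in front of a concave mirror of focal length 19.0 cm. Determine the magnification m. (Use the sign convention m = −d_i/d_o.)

1/d_i = 1/f − 1/d_o = 1/(19.00) − 1/(54.0) = 0.03411, so d_i = 29.31 cm.
m = −d_i/d_o = −(29.31)/(54.0) = -0.543.
The image is real, inverted and reduced, in front of the mirror.

m = -0.543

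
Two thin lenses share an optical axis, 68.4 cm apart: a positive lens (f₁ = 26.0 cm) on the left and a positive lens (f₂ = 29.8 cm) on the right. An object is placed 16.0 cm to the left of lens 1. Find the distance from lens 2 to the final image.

40.9 cm

Lens 1: 1/d_i1 = 1/f₁ − 1/d_o1 = 1/(26.0) − 1/(16.0) = -0.02404, so d_i1 = -41.60 cm.
The intermediate image is 41.60 cm to the left of lens 1 (virtual), which is 68.4 − (-41.60) = 110.0 cm to the left of lens 2, so d_o2 = +110.0 cm.
Lens 2: 1/d_i2 = 1/f₂ − 1/d_o2 = 1/(29.8) − 1/(110.0) = 0.02447, so d_i2 = 40.9 cm.
The final image is real, 40.9 cm to the right of lens 2 (overall magnification ≈ -0.97).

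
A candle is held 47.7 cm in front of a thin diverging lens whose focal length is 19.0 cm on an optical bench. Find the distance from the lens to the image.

For a diverging lens, f = -19.0 cm.
Lens equation: 1/s_i = 1/f − 1/s_o = 1/(-19.00) − 1/(47.7) = -0.05263 − 0.02096 = -0.07360, so s_i = -13.6 cm.
The image is virtual, upright and reduced, on the same side as the object.

13.6 cm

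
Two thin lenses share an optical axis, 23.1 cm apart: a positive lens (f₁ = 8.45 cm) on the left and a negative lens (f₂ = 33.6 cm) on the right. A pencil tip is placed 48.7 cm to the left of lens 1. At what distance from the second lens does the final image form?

Lens 1: 1/d_i1 = 1/f₁ − 1/d_o1 = 1/(8.45) − 1/(48.7) = 0.09781, so d_i1 = 10.22 cm.
The intermediate image is 10.22 cm to the right of lens 1, which is 23.1 − (10.22) = 12.88 cm to the left of lens 2, so d_o2 = +12.88 cm.
Lens 2 is diverging, so f₂ = −33.6 cm.
Lens 2: 1/d_i2 = 1/f₂ − 1/d_o2 = 1/(-33.6) − 1/(12.88) = -0.1074, so d_i2 = -9.31 cm.
The final image is virtual, 9.31 cm to the left of lens 2 (overall magnification ≈ -0.15).

9.31 cm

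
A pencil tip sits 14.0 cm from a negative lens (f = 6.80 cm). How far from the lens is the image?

For a negative lens, f = -6.80 cm.
Thin-lens equation: 1/v = 1/f − 1/u = 1/(-6.800) − 1/(14.0) = -0.1471 − 0.07143 = -0.2185, so v = -4.58 cm.
The image is virtual, upright and reduced, on the same side as the object.

4.58 cm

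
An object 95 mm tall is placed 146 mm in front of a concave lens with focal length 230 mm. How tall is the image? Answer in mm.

58.1 mm

For a concave lens, f = -230 mm.
1/d_i = 1/f − 1/d_o = 1/(-230.0) − 1/(146) = -0.01120, so d_i = -89.31 mm.
m = −d_i/d_o = +0.6117.
|h_i| = |m|·h_o = 0.6117 × 95 = 58.1 mm. The image is virtual, upright and reduced, on the same side as the object.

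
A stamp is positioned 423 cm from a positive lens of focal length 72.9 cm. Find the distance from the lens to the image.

88.1 cm

Thin-lens equation: 1/v = 1/f − 1/u = 1/(72.90) − 1/(423) = 0.01372 − 0.002364 = 0.01135, so v = 88.1 cm.
The image is real, inverted and reduced, on the far side of the lens.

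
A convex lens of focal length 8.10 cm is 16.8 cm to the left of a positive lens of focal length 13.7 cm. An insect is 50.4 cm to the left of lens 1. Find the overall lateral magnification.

m = -0.400

Lens 1: 1/d_i1 = 1/(8.10) − 1/(50.4) = 0.1036, so d_i1 = 9.651 cm; m₁ = −d_i1/d_o1 = -0.1915.
d_o2 = 16.8 − (9.651) = 7.149 cm.
Lens 2: 1/d_i2 = 1/(13.7) − 1/(7.149) = -0.06689, so d_i2 = -14.95 cm; m₂ = −d_i2/d_o2 = +2.091.
m = m₁·m₂ = (-0.1915)(+2.091) = -0.400.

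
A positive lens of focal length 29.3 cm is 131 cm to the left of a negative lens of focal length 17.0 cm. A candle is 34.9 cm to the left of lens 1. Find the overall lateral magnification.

m = +2.57

Lens 1: 1/d_i1 = 1/(29.3) − 1/(34.9) = 0.005476, so d_i1 = 182.6 cm; m₁ = −d_i1/d_o1 = -5.232.
d_o2 = 131 − (182.6) = -51.60 cm (virtual object).
f₂ = −17.0 cm (diverging).
Lens 2: 1/d_i2 = 1/(-17.0) − 1/(-51.60) = -0.03944, so d_i2 = -25.35 cm; m₂ = −d_i2/d_o2 = -0.4913.
m = m₁·m₂ = (-5.232)(-0.4913) = +2.57.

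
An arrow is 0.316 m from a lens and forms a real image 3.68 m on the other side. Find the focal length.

Real image ⇒ d_i = +3.68 m.
1/f = 1/d_o + 1/d_i = 1/(0.316) + 1/(3.68) = 3.436, so f = 0.291 m.
Since f is positive, the lens is converging.

f = 0.291 m (converging)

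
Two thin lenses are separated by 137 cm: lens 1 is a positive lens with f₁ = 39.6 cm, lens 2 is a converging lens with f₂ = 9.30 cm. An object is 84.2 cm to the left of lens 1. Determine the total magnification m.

Lens 1: 1/d_i1 = 1/(39.6) − 1/(84.2) = 0.01338, so d_i1 = 74.76 cm; m₁ = −d_i1/d_o1 = -0.8879.
d_o2 = 137 − (74.76) = 62.24 cm.
Lens 2: 1/d_i2 = 1/(9.30) − 1/(62.24) = 0.09146, so d_i2 = 10.93 cm; m₂ = −d_i2/d_o2 = -0.1757.
m = m₁·m₂ = (-0.8879)(-0.1757) = +0.156.

m = +0.156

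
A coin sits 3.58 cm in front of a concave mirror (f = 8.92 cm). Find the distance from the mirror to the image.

5.98 cm

Mirror equation: 1/v = 1/f − 1/u = 1/(8.920) − 1/(3.58) = 0.1121 − 0.2793 = -0.1672, so v = -5.98 cm.
The image is virtual, upright and enlarged, behind the mirror.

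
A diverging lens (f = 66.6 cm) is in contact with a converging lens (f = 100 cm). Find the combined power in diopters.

P₁ = 1/f₁ = 1/(-0.666 m) = -1.502 D; P₂ = 1/f₂ = 1/(1.00 m) = +1.000 D.
For thin lenses in contact, P = P₁ + P₂ = (-1.502) + (+1.000) = -0.502 D.

P = -0.502 D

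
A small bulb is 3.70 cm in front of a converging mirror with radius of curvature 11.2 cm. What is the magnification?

f = R/2 = 11.2/2 = 5.600 cm.
1/d_i = 1/f − 1/d_o = 1/(5.600) − 1/(3.70) = -0.09170, so d_i = -10.91 cm.
m = −d_i/d_o = −(-10.91)/(3.70) = +2.95.
The image is virtual, upright and enlarged, behind the mirror.

m = +2.95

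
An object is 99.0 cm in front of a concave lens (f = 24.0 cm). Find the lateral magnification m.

m = +0.195

For a concave lens, f = -24.0 cm.
1/d_i = 1/f − 1/d_o = 1/(-24.00) − 1/(99.0) = -0.05177, so d_i = -19.32 cm.
m = −d_i/d_o = −(-19.32)/(99.0) = +0.195.
The image is virtual, upright and reduced, on the same side as the object.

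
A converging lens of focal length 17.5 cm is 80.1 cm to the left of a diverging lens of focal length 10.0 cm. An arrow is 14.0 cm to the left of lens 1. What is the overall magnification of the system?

Lens 1: 1/d_i1 = 1/(17.5) − 1/(14.0) = -0.01429, so d_i1 = -70.00 cm; m₁ = −d_i1/d_o1 = +5.000.
d_o2 = 80.1 − (-70.00) = 150.1 cm.
f₂ = −10.0 cm (diverging).
Lens 2: 1/d_i2 = 1/(-10.0) − 1/(150.1) = -0.1067, so d_i2 = -9.375 cm; m₂ = −d_i2/d_o2 = +0.06246.
m = m₁·m₂ = (+5.000)(+0.06246) = +0.312.

m = +0.312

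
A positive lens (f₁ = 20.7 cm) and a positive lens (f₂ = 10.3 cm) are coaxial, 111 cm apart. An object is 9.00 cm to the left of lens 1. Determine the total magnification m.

Lens 1: 1/d_i1 = 1/(20.7) − 1/(9.00) = -0.06280, so d_i1 = -15.92 cm; m₁ = −d_i1/d_o1 = +1.769.
d_o2 = 111 − (-15.92) = 126.9 cm.
Lens 2: 1/d_i2 = 1/(10.3) − 1/(126.9) = 0.08921, so d_i2 = 11.21 cm; m₂ = −d_i2/d_o2 = -0.08834.
m = m₁·m₂ = (+1.769)(-0.08834) = -0.156.

m = -0.156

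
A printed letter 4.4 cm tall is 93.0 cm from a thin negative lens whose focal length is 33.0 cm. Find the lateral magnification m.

m = +0.262

For a negative lens, f = -33.0 cm.
1/d_i = 1/f − 1/d_o = 1/(-33.00) − 1/(93.0) = -0.04106, so d_i = -24.36 cm.
m = −d_i/d_o = −(-24.36)/(93.0) = +0.262.
The image is virtual, upright and reduced, on the same side as the object.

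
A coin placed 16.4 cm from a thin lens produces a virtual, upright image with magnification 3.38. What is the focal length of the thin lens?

m = −d_i/d_o ⇒ d_i = −m·d_o = −(+3.38)·(16.4) = -55.43 cm.
1/f = 1/d_o + 1/d_i = 1/(16.4) + 1/(-55.43) = 0.04293, so f = 23.3 cm.
Since f is positive, the thin lens is converging.

f = 23.3 cm (converging)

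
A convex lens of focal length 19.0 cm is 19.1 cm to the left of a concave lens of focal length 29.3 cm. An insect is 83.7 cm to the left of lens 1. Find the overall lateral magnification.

m = -0.361

Lens 1: 1/d_i1 = 1/(19.0) − 1/(83.7) = 0.04068, so d_i1 = 24.58 cm; m₁ = −d_i1/d_o1 = -0.2937.
d_o2 = 19.1 − (24.58) = -5.480 cm (virtual object).
f₂ = −29.3 cm (diverging).
Lens 2: 1/d_i2 = 1/(-29.3) − 1/(-5.480) = 0.1484, so d_i2 = 6.741 cm; m₂ = −d_i2/d_o2 = +1.230.
m = m₁·m₂ = (-0.2937)(+1.230) = -0.361.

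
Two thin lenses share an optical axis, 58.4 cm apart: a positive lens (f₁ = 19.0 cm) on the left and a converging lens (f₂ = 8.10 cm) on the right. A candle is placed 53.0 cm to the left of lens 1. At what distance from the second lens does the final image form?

11.3 cm

Lens 1: 1/d_i1 = 1/f₁ − 1/d_o1 = 1/(19.0) − 1/(53.0) = 0.03376, so d_i1 = 29.62 cm.
The intermediate image is 29.62 cm to the right of lens 1, which is 58.4 − (29.62) = 28.78 cm to the left of lens 2, so d_o2 = +28.78 cm.
Lens 2: 1/d_i2 = 1/f₂ − 1/d_o2 = 1/(8.10) − 1/(28.78) = 0.08871, so d_i2 = 11.3 cm.
The final image is real, 11.3 cm to the right of lens 2 (overall magnification ≈ 0.22).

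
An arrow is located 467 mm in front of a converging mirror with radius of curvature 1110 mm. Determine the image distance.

f = R/2 = 1110/2 = 555.0 mm.
Mirror equation: 1/v = 1/f − 1/u = 1/(555.0) − 1/(467) = 0.001802 − 0.002141 = -0.0003395, so v = -2950 mm.
The image is virtual, upright and enlarged, behind the mirror.

2950 mm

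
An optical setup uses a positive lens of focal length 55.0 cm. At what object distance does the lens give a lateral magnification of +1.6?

m = −d_i/d_o ⇒ d_i = −m·d_o.
1/f = 1/d_o + 1/d_i = 1/d_o − 1/(m·d_o) = (1 − 1/m)/d_o, so d_o = f(1 − 1/m) = (55.00)(1 − 1/(+1.6)) = 20.6 cm.

20.6 cm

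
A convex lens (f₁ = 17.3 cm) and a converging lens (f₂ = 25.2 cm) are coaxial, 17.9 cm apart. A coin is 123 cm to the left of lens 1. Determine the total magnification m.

m = -0.150

Lens 1: 1/d_i1 = 1/(17.3) − 1/(123) = 0.04967, so d_i1 = 20.13 cm; m₁ = −d_i1/d_o1 = -0.1637.
d_o2 = 17.9 − (20.13) = -2.230 cm (virtual object).
Lens 2: 1/d_i2 = 1/(25.2) − 1/(-2.230) = 0.4881, so d_i2 = 2.049 cm; m₂ = −d_i2/d_o2 = +0.9187.
m = m₁·m₂ = (-0.1637)(+0.9187) = -0.150.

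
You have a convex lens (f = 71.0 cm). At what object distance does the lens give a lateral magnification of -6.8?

81.4 cm

m = −d_i/d_o ⇒ d_i = −m·d_o.
1/f = 1/d_o + 1/d_i = 1/d_o − 1/(m·d_o) = (1 − 1/m)/d_o, so d_o = f(1 − 1/m) = (71.00)(1 − 1/(-6.8)) = 81.4 cm.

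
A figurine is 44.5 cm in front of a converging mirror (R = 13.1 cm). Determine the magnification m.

m = -0.173

f = R/2 = 13.1/2 = 6.550 cm.
1/d_i = 1/f − 1/d_o = 1/(6.550) − 1/(44.5) = 0.1302, so d_i = 7.681 cm.
m = −d_i/d_o = −(7.681)/(44.5) = -0.173.
The image is real, inverted and reduced, in front of the mirror.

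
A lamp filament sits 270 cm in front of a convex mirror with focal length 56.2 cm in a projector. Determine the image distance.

For a convex mirror, f = -56.2 cm.
Mirror equation: 1/s_i = 1/f − 1/s_o = 1/(-56.20) − 1/(270) = -0.01779 − 0.003704 = -0.02150, so s_i = -46.5 cm.
The image is virtual, upright and reduced, behind the mirror.

46.5 cm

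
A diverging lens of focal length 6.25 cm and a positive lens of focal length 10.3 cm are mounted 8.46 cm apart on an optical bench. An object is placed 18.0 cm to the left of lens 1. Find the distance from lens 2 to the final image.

Lens 1 is diverging, so f₁ = −6.25 cm.
Lens 1: 1/d_i1 = 1/f₁ − 1/d_o1 = 1/(-6.25) − 1/(18.0) = -0.2156, so d_i1 = -4.639 cm.
The intermediate image is 4.639 cm to the left of lens 1 (virtual), which is 8.46 − (-4.639) = 13.10 cm to the left of lens 2, so d_o2 = +13.10 cm.
Lens 2: 1/d_i2 = 1/f₂ − 1/d_o2 = 1/(10.3) − 1/(13.10) = 0.02075, so d_i2 = 48.2 cm.
The final image is real, 48.2 cm to the right of lens 2 (overall magnification ≈ -0.95).

48.2 cm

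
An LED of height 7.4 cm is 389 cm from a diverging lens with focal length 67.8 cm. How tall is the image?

For a diverging lens, f = -67.8 cm.
1/d_i = 1/f − 1/d_o = 1/(-67.80) − 1/(389) = -0.01732, so d_i = -57.74 cm.
m = −d_i/d_o = +0.1484.
|h_i| = |m|·h_o = 0.1484 × 7.4 = 1.10 cm. The image is virtual, upright and reduced, on the same side as the object.

1.10 cm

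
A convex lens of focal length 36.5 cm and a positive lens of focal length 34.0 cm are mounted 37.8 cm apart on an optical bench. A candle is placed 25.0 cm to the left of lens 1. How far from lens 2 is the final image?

Lens 1: 1/d_i1 = 1/f₁ − 1/d_o1 = 1/(36.5) − 1/(25.0) = -0.01260, so d_i1 = -79.35 cm.
The intermediate image is 79.35 cm to the left of lens 1 (virtual), which is 37.8 − (-79.35) = 117.1 cm to the left of lens 2, so d_o2 = +117.1 cm.
Lens 2: 1/d_i2 = 1/f₂ − 1/d_o2 = 1/(34.0) − 1/(117.1) = 0.02087, so d_i2 = 47.9 cm.
The final image is real, 47.9 cm to the right of lens 2 (overall magnification ≈ -1.3).

47.9 cm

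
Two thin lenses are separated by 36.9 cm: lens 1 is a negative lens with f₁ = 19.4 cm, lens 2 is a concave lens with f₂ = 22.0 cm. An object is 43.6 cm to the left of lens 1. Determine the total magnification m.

m = +0.0937

f₁ = −19.4 cm (diverging).
Lens 1: 1/d_i1 = 1/(-19.4) − 1/(43.6) = -0.07448, so d_i1 = -13.43 cm; m₁ = −d_i1/d_o1 = +0.3080.
d_o2 = 36.9 − (-13.43) = 50.33 cm.
f₂ = −22.0 cm (diverging).
Lens 2: 1/d_i2 = 1/(-22.0) − 1/(50.33) = -0.06532, so d_i2 = -15.31 cm; m₂ = −d_i2/d_o2 = +0.3042.
m = m₁·m₂ = (+0.3080)(+0.3042) = +0.0937.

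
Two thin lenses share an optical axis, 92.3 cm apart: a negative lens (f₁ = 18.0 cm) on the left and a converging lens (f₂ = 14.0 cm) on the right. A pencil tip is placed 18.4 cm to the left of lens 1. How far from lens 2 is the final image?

Lens 1 is diverging, so f₁ = −18.0 cm.
Lens 1: 1/d_i1 = 1/f₁ − 1/d_o1 = 1/(-18.0) − 1/(18.4) = -0.1099, so d_i1 = -9.099 cm.
The intermediate image is 9.099 cm to the left of lens 1 (virtual), which is 92.3 − (-9.099) = 101.4 cm to the left of lens 2, so d_o2 = +101.4 cm.
Lens 2: 1/d_i2 = 1/f₂ − 1/d_o2 = 1/(14.0) − 1/(101.4) = 0.06157, so d_i2 = 16.2 cm.
The final image is real, 16.2 cm to the right of lens 2 (overall magnification ≈ -0.079).

16.2 cm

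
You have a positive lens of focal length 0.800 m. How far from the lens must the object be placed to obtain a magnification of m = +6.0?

m = −d_i/d_o ⇒ d_i = −m·d_o.
1/f = 1/d_o + 1/d_i = 1/d_o − 1/(m·d_o) = (1 − 1/m)/d_o, so d_o = f(1 − 1/m) = (0.8000)(1 − 1/(+6.0)) = 0.667 m.

0.667 m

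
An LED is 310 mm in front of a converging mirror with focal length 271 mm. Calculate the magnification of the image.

1/d_i = 1/f − 1/d_o = 1/(271.0) − 1/(310) = 0.0004642, so d_i = 2154 mm.
m = −d_i/d_o = −(2154)/(310) = -6.95.
The image is real, inverted and enlarged, in front of the mirror.

m = -6.95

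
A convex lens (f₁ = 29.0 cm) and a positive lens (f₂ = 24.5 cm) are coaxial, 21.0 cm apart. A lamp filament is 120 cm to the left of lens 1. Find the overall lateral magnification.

m = -0.187

Lens 1: 1/d_i1 = 1/(29.0) − 1/(120) = 0.02615, so d_i1 = 38.24 cm; m₁ = −d_i1/d_o1 = -0.3187.
d_o2 = 21.0 − (38.24) = -17.24 cm (virtual object).
Lens 2: 1/d_i2 = 1/(24.5) − 1/(-17.24) = 0.09882, so d_i2 = 10.12 cm; m₂ = −d_i2/d_o2 = +0.5870.
m = m₁·m₂ = (-0.3187)(+0.5870) = -0.187.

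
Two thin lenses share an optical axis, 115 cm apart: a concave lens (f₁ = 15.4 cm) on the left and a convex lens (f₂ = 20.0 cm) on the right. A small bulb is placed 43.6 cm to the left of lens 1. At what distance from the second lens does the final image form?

23.8 cm

Lens 1 is diverging, so f₁ = −15.4 cm.
Lens 1: 1/d_i1 = 1/f₁ − 1/d_o1 = 1/(-15.4) − 1/(43.6) = -0.08787, so d_i1 = -11.38 cm.
The intermediate image is 11.38 cm to the left of lens 1 (virtual), which is 115 − (-11.38) = 126.4 cm to the left of lens 2, so d_o2 = +126.4 cm.
Lens 2: 1/d_i2 = 1/f₂ − 1/d_o2 = 1/(20.0) − 1/(126.4) = 0.04209, so d_i2 = 23.8 cm.
The final image is real, 23.8 cm to the right of lens 2 (overall magnification ≈ -0.049).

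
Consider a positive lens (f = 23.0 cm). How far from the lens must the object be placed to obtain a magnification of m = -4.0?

m = −d_i/d_o ⇒ d_i = −m·d_o.
1/f = 1/d_o + 1/d_i = 1/d_o − 1/(m·d_o) = (1 − 1/m)/d_o, so d_o = f(1 − 1/m) = (23.00)(1 − 1/(-4.0)) = 28.8 cm.

28.8 cm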